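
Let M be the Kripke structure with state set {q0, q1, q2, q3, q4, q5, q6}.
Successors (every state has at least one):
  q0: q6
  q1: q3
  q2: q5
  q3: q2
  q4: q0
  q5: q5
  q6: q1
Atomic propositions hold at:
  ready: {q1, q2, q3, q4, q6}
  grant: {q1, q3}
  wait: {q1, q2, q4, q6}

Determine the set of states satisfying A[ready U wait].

A[ready U wait]: least fixpoint, start Z0 = Sat(wait) = {q1, q2, q4, q6}, add states in Sat(ready) with every successor in Z. Z1 = {q1, q2, q3, q4, q6}; fixed.
Sat(A[ready U wait]) = {q1, q2, q3, q4, q6}

{q1, q2, q3, q4, q6}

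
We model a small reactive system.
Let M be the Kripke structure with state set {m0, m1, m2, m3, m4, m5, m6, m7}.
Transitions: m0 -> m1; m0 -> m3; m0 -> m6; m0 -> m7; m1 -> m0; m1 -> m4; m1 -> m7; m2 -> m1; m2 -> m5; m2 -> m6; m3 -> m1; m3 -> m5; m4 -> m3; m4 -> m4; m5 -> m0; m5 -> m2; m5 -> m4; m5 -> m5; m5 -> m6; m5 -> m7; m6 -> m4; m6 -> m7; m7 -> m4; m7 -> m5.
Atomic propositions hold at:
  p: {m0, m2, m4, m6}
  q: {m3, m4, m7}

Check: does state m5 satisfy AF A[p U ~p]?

Sat(~p) = {m1, m3, m5, m7}
A[p U ~p]: least fixpoint, start Z0 = Sat(~p) = {m1, m3, m5, m7}, add states in Sat(p) with every successor in Z. Already a fixed point.
Sat(A[p U ~p]) = {m1, m3, m5, m7}
AF A[p U ~p]: least fixpoint, start Z0 = {m1, m3, m5, m7}, add states with every successor in Z. Already a fixed point.
Sat(AF A[p U ~p]) = {m1, m3, m5, m7}
m5 ∈ Sat(AF A[p U ~p]) = {m1, m3, m5, m7}, so the formula holds at m5.

Yes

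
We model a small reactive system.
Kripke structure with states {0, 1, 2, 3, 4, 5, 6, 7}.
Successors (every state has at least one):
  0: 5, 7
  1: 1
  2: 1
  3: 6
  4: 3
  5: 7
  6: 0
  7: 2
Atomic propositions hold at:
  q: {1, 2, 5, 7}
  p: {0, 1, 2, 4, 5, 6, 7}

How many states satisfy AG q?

AG q: greatest fixpoint, start Z0 = {1, 2, 5, 7}, keep only states in Sat with every successor in Z. Already a fixed point.
Sat(AG q) = {1, 2, 5, 7}
|Sat(AG q)| = |{1, 2, 5, 7}| = 4.

4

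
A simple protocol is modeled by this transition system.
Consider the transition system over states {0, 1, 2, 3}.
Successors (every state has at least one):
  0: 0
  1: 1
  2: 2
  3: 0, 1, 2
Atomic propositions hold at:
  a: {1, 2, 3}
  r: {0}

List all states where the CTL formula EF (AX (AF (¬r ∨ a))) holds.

{1, 2, 3}

Sat(¬r) = {1, 2, 3}
Sat(¬r ∨ a) = {1, 2, 3}
AF (¬r ∨ a): least fixpoint, start Z0 = {1, 2, 3}, add states with every successor in Z. Already a fixed point.
Sat(AF (¬r ∨ a)) = {1, 2, 3}
Sat(AX (AF (¬r ∨ a))) = {s : every successor in {1, 2, 3}} = {1, 2}
EF (AX (AF (¬r ∨ a))): least fixpoint, start Z0 = {1, 2}, add states with some successor in Z. Z1 = {1, 2, 3}; fixed.
Sat(EF (AX (AF (¬r ∨ a)))) = {1, 2, 3}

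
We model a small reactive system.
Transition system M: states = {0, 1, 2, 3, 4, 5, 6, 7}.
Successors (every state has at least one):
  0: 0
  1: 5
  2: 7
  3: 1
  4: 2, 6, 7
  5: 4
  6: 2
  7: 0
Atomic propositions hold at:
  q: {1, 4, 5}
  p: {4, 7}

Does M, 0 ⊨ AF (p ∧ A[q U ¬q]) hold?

Sat(¬q) = {0, 2, 3, 6, 7}
A[q U ¬q]: least fixpoint, start Z0 = Sat(¬q) = {0, 2, 3, 6, 7}, add states in Sat(q) with every successor in Z. Z1 = {0, 2, 3, 4, 6, 7}; Z2 = {0, 2, 3, 4, 5, 6, 7}; Z3 = {0, 1, 2, 3, 4, 5, 6, 7}; fixed.
Sat(A[q U ¬q]) = {0, 1, 2, 3, 4, 5, 6, 7}
Sat(p ∧ A[q U ¬q]) = {4, 7}
AF (p ∧ A[q U ¬q]): least fixpoint, start Z0 = {4, 7}, add states with every successor in Z. Z1 = {2, 4, 5, 7}; Z2 = {1, 2, 4, 5, 6, 7}; Z3 = {1, 2, 3, 4, 5, 6, 7}; fixed.
Sat(AF (p ∧ A[q U ¬q])) = {1, 2, 3, 4, 5, 6, 7}
0 ∉ Sat(AF (p ∧ A[q U ¬q])) = {1, 2, 3, 4, 5, 6, 7}, so the formula does not hold at 0.

No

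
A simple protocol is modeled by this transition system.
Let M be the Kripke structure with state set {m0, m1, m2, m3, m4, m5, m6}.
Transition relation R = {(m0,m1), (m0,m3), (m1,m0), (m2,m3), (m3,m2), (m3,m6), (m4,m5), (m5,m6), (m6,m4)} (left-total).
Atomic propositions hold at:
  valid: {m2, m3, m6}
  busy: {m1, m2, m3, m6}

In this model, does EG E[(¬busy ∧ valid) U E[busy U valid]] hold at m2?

Sat(¬busy) = {m0, m4, m5}
Sat(¬busy ∧ valid) = ∅
E[busy U valid]: least fixpoint, start Z0 = Sat(valid) = {m2, m3, m6}, add states in Sat(busy) with some successor in Z. Already a fixed point.
Sat(E[busy U valid]) = {m2, m3, m6}
E[(¬busy ∧ valid) U E[busy U valid]]: least fixpoint, start Z0 = Sat(E[busy U valid]) = {m2, m3, m6}, add states in Sat(¬busy ∧ valid) with some successor in Z. Already a fixed point.
Sat(E[(¬busy ∧ valid) U E[busy U valid]]) = {m2, m3, m6}
EG E[(¬busy ∧ valid) U E[busy U valid]]: greatest fixpoint, start Z0 = {m2, m3, m6}, keep only states in Sat with some successor in Z. Z1 = {m2, m3}; fixed.
Sat(EG E[(¬busy ∧ valid) U E[busy U valid]]) = {m2, m3}
m2 ∈ Sat(EG E[(¬busy ∧ valid) U E[busy U valid]]) = {m2, m3}, so the formula holds at m2.

Yes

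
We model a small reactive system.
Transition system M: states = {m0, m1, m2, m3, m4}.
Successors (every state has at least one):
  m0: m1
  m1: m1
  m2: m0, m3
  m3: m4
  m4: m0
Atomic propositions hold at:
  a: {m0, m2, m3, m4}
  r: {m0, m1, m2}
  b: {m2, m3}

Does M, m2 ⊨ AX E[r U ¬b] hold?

No

Sat(¬b) = {m0, m1, m4}
E[r U ¬b]: least fixpoint, start Z0 = Sat(¬b) = {m0, m1, m4}, add states in Sat(r) with some successor in Z. Z1 = {m0, m1, m2, m4}; fixed.
Sat(E[r U ¬b]) = {m0, m1, m2, m4}
Sat(AX E[r U ¬b]) = {s : every successor in {m0, m1, m2, m4}} = {m0, m1, m3, m4}
m2 ∉ Sat(AX E[r U ¬b]) = {m0, m1, m3, m4}, so the formula does not hold at m2.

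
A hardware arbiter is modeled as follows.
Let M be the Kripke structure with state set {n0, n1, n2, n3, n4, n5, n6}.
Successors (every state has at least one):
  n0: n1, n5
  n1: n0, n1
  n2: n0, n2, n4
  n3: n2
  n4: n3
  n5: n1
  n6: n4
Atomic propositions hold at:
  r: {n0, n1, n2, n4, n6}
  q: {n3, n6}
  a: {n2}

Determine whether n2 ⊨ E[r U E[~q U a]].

Yes

Sat(~q) = {n0, n1, n2, n4, n5}
E[~q U a]: least fixpoint, start Z0 = Sat(a) = {n2}, add states in Sat(~q) with some successor in Z. Already a fixed point.
Sat(E[~q U a]) = {n2}
E[r U E[~q U a]]: least fixpoint, start Z0 = Sat(E[~q U a]) = {n2}, add states in Sat(r) with some successor in Z. Already a fixed point.
Sat(E[r U E[~q U a]]) = {n2}
n2 ∈ Sat(E[r U E[~q U a]]) = {n2}, so the formula holds at n2.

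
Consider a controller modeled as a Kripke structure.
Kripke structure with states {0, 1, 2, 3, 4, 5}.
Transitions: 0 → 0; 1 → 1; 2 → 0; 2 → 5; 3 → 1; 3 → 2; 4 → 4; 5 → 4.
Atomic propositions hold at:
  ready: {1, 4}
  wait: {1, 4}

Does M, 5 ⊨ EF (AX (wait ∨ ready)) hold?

Yes

Sat(wait ∨ ready) = {1, 4}
Sat(AX (wait ∨ ready)) = {s : every successor in {1, 4}} = {1, 4, 5}
EF (AX (wait ∨ ready)): least fixpoint, start Z0 = {1, 4, 5}, add states with some successor in Z. Z1 = {1, 2, 3, 4, 5}; fixed.
Sat(EF (AX (wait ∨ ready))) = {1, 2, 3, 4, 5}
5 ∈ Sat(EF (AX (wait ∨ ready))) = {1, 2, 3, 4, 5}, so the formula holds at 5.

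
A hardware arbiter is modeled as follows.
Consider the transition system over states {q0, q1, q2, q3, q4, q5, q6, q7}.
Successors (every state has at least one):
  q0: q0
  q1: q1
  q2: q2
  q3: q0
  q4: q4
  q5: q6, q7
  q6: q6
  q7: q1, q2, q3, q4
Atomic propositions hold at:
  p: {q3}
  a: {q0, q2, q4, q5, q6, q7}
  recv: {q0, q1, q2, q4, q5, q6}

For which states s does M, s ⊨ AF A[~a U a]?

Sat(~a) = {q1, q3}
A[~a U a]: least fixpoint, start Z0 = Sat(a) = {q0, q2, q4, q5, q6, q7}, add states in Sat(~a) with every successor in Z. Z1 = {q0, q2, q3, q4, q5, q6, q7}; fixed.
Sat(A[~a U a]) = {q0, q2, q3, q4, q5, q6, q7}
AF A[~a U a]: least fixpoint, start Z0 = {q0, q2, q3, q4, q5, q6, q7}, add states with every successor in Z. Already a fixed point.
Sat(AF A[~a U a]) = {q0, q2, q3, q4, q5, q6, q7}

{q0, q2, q3, q4, q5, q6, q7}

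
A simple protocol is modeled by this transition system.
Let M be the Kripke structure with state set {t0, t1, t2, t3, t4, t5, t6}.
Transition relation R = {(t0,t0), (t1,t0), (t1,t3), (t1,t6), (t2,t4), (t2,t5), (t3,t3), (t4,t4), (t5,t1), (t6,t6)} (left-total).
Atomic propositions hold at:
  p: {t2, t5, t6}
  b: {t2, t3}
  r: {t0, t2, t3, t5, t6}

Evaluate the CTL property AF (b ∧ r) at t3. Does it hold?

Yes

Sat(b ∧ r) = {t2, t3}
AF (b ∧ r): least fixpoint, start Z0 = {t2, t3}, add states with every successor in Z. Already a fixed point.
Sat(AF (b ∧ r)) = {t2, t3}
t3 ∈ Sat(AF (b ∧ r)) = {t2, t3}, so the formula holds at t3.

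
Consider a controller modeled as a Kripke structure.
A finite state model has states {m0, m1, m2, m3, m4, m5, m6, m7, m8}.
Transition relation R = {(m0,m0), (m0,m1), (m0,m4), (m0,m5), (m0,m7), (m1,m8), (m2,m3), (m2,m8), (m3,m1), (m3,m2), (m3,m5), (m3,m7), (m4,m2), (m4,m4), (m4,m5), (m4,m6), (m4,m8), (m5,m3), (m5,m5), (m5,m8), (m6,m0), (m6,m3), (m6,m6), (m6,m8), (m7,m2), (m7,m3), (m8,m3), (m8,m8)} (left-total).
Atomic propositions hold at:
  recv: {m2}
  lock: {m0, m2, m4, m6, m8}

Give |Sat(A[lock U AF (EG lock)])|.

6

EG lock: greatest fixpoint, start Z0 = {m0, m2, m4, m6, m8}, keep only states in Sat with some successor in Z. Already a fixed point.
Sat(EG lock) = {m0, m2, m4, m6, m8}
AF (EG lock): least fixpoint, start Z0 = {m0, m2, m4, m6, m8}, add states with every successor in Z. Z1 = {m0, m1, m2, m4, m6, m8}; fixed.
Sat(AF (EG lock)) = {m0, m1, m2, m4, m6, m8}
A[lock U AF (EG lock)]: least fixpoint, start Z0 = Sat(AF (EG lock)) = {m0, m1, m2, m4, m6, m8}, add states in Sat(lock) with every successor in Z. Already a fixed point.
Sat(A[lock U AF (EG lock)]) = {m0, m1, m2, m4, m6, m8}
|Sat(A[lock U AF (EG lock)])| = |{m0, m1, m2, m4, m6, m8}| = 6.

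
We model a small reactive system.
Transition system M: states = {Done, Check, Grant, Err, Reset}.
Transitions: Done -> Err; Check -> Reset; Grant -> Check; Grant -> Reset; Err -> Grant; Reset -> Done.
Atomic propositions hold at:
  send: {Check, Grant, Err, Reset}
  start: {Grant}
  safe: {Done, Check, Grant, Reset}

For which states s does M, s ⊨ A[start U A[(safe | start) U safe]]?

{Done, Check, Grant, Reset}

Sat(safe | start) = {Done, Check, Grant, Reset}
A[(safe | start) U safe]: least fixpoint, start Z0 = Sat(safe) = {Done, Check, Grant, Reset}, add states in Sat(safe | start) with every successor in Z. Already a fixed point.
Sat(A[(safe | start) U safe]) = {Done, Check, Grant, Reset}
A[start U A[(safe | start) U safe]]: least fixpoint, start Z0 = Sat(A[(safe | start) U safe]) = {Done, Check, Grant, Reset}, add states in Sat(start) with every successor in Z. Already a fixed point.
Sat(A[start U A[(safe | start) U safe]]) = {Done, Check, Grant, Reset}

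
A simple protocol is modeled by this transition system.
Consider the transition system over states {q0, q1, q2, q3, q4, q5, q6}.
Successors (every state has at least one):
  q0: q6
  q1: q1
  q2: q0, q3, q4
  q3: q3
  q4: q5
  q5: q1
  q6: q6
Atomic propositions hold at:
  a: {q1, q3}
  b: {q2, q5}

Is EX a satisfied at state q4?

No

Sat(EX a) = {s : some successor in {q1, q3}} = {q1, q2, q3, q5}
q4 ∉ Sat(EX a) = {q1, q2, q3, q5}, so the formula does not hold at q4.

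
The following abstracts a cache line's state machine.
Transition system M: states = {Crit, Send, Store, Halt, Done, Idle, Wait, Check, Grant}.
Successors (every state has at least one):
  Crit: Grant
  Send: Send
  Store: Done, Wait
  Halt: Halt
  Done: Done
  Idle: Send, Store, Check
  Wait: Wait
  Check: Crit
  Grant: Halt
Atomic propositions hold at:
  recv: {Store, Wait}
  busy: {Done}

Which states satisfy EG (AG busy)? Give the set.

AG busy: greatest fixpoint, start Z0 = {Done}, keep only states in Sat with every successor in Z. Already a fixed point.
Sat(AG busy) = {Done}
EG (AG busy): greatest fixpoint, start Z0 = {Done}, keep only states in Sat with some successor in Z. Already a fixed point.
Sat(EG (AG busy)) = {Done}

{Done}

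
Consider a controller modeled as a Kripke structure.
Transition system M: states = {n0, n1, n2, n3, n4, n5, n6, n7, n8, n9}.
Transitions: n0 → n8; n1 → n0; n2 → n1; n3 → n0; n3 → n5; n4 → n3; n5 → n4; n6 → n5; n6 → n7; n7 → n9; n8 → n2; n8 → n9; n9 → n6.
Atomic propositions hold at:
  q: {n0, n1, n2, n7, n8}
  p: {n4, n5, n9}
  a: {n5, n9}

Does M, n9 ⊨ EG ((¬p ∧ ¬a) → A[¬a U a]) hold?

Yes

Sat(¬p) = {n0, n1, n2, n3, n6, n7, n8}
Sat(¬a) = {n0, n1, n2, n3, n4, n6, n7, n8}
Sat(¬p ∧ ¬a) = {n0, n1, n2, n3, n6, n7, n8}
A[¬a U a]: least fixpoint, start Z0 = Sat(a) = {n5, n9}, add states in Sat(¬a) with every successor in Z. Z1 = {n5, n7, n9}; Z2 = {n5, n6, n7, n9}; fixed.
Sat(A[¬a U a]) = {n5, n6, n7, n9}
Sat((¬p ∧ ¬a) → A[¬a U a]) = {n4, n5, n6, n7, n9}
EG ((¬p ∧ ¬a) → A[¬a U a]): greatest fixpoint, start Z0 = {n4, n5, n6, n7, n9}, keep only states in Sat with some successor in Z. Z1 = {n5, n6, n7, n9}; Z2 = {n6, n7, n9}; fixed.
Sat(EG ((¬p ∧ ¬a) → A[¬a U a])) = {n6, n7, n9}
n9 ∈ Sat(EG ((¬p ∧ ¬a) → A[¬a U a])) = {n6, n7, n9}, so the formula holds at n9.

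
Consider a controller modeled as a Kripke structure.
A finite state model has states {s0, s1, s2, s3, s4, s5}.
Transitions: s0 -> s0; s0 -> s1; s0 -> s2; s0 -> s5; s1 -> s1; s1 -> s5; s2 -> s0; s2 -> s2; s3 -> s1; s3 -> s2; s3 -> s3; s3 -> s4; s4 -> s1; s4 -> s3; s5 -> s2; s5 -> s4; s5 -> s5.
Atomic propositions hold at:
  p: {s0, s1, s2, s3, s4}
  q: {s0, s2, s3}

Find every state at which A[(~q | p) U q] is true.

Sat(~q) = {s1, s4, s5}
Sat(~q | p) = {s0, s1, s2, s3, s4, s5}
A[(~q | p) U q]: least fixpoint, start Z0 = Sat(q) = {s0, s2, s3}, add states in Sat(~q | p) with every successor in Z. Already a fixed point.
Sat(A[(~q | p) U q]) = {s0, s2, s3}

{s0, s2, s3}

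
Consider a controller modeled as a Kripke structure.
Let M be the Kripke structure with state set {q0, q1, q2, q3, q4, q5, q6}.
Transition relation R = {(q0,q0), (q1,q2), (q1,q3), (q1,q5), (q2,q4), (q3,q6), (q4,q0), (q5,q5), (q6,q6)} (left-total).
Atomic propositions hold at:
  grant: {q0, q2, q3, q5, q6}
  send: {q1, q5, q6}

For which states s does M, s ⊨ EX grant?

{q0, q1, q3, q4, q5, q6}

Sat(EX grant) = {s : some successor in {q0, q2, q3, q5, q6}} = {q0, q1, q3, q4, q5, q6}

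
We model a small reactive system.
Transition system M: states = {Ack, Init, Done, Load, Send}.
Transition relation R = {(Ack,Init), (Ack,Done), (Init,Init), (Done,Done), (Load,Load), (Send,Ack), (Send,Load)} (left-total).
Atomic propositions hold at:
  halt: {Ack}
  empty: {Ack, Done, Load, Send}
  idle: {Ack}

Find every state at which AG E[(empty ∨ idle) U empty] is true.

{Done, Load}

Sat(empty ∨ idle) = {Ack, Done, Load, Send}
E[(empty ∨ idle) U empty]: least fixpoint, start Z0 = Sat(empty) = {Ack, Done, Load, Send}, add states in Sat(empty ∨ idle) with some successor in Z. Already a fixed point.
Sat(E[(empty ∨ idle) U empty]) = {Ack, Done, Load, Send}
AG E[(empty ∨ idle) U empty]: greatest fixpoint, start Z0 = {Ack, Done, Load, Send}, keep only states in Sat with every successor in Z. Z1 = {Done, Load, Send}; Z2 = {Done, Load}; fixed.
Sat(AG E[(empty ∨ idle) U empty]) = {Done, Load}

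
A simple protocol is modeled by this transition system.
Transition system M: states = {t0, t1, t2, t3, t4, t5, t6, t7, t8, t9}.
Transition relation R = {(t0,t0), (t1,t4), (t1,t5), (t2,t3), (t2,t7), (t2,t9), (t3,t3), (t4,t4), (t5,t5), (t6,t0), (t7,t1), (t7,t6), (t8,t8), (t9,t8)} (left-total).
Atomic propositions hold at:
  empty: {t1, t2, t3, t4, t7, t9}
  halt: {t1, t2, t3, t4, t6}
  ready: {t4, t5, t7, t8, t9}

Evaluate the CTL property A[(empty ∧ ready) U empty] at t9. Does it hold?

Sat(empty ∧ ready) = {t4, t7, t9}
A[(empty ∧ ready) U empty]: least fixpoint, start Z0 = Sat(empty) = {t1, t2, t3, t4, t7, t9}, add states in Sat(empty ∧ ready) with every successor in Z. Already a fixed point.
Sat(A[(empty ∧ ready) U empty]) = {t1, t2, t3, t4, t7, t9}
t9 ∈ Sat(A[(empty ∧ ready) U empty]) = {t1, t2, t3, t4, t7, t9}, so the formula holds at t9.

Yes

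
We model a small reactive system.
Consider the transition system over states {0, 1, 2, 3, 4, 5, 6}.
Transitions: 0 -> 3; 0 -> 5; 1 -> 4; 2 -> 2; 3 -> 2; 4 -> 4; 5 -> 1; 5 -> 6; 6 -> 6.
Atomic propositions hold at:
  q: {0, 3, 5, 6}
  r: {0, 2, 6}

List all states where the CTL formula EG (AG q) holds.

{6}

AG q: greatest fixpoint, start Z0 = {0, 3, 5, 6}, keep only states in Sat with every successor in Z. Z1 = {0, 6}; Z2 = {6}; fixed.
Sat(AG q) = {6}
EG (AG q): greatest fixpoint, start Z0 = {6}, keep only states in Sat with some successor in Z. Already a fixed point.
Sat(EG (AG q)) = {6}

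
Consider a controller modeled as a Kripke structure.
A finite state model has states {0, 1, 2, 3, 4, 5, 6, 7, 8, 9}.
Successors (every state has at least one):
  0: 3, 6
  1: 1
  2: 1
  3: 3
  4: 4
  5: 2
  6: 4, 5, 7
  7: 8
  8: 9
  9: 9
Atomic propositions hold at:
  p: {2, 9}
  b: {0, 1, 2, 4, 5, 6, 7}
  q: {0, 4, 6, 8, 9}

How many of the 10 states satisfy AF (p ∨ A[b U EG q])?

EG q: greatest fixpoint, start Z0 = {0, 4, 6, 8, 9}, keep only states in Sat with some successor in Z. Already a fixed point.
Sat(EG q) = {0, 4, 6, 8, 9}
A[b U EG q]: least fixpoint, start Z0 = Sat(EG q) = {0, 4, 6, 8, 9}, add states in Sat(b) with every successor in Z. Z1 = {0, 4, 6, 7, 8, 9}; fixed.
Sat(A[b U EG q]) = {0, 4, 6, 7, 8, 9}
Sat(p ∨ A[b U EG q]) = {0, 2, 4, 6, 7, 8, 9}
AF (p ∨ A[b U EG q]): least fixpoint, start Z0 = {0, 2, 4, 6, 7, 8, 9}, add states with every successor in Z. Z1 = {0, 2, 4, 5, 6, 7, 8, 9}; fixed.
Sat(AF (p ∨ A[b U EG q])) = {0, 2, 4, 5, 6, 7, 8, 9}
|Sat(AF (p ∨ A[b U EG q]))| = |{0, 2, 4, 5, 6, 7, 8, 9}| = 8.

8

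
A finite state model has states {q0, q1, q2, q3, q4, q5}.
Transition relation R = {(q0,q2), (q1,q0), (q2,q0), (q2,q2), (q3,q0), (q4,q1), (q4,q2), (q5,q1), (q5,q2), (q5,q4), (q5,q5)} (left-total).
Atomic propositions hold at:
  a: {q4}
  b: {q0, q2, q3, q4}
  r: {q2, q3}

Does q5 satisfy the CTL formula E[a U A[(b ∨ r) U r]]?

No

Sat(b ∨ r) = {q0, q2, q3, q4}
A[(b ∨ r) U r]: least fixpoint, start Z0 = Sat(r) = {q2, q3}, add states in Sat(b ∨ r) with every successor in Z. Z1 = {q0, q2, q3}; fixed.
Sat(A[(b ∨ r) U r]) = {q0, q2, q3}
E[a U A[(b ∨ r) U r]]: least fixpoint, start Z0 = Sat(A[(b ∨ r) U r]) = {q0, q2, q3}, add states in Sat(a) with some successor in Z. Z1 = {q0, q2, q3, q4}; fixed.
Sat(E[a U A[(b ∨ r) U r]]) = {q0, q2, q3, q4}
q5 ∉ Sat(E[a U A[(b ∨ r) U r]]) = {q0, q2, q3, q4}, so the formula does not hold at q5.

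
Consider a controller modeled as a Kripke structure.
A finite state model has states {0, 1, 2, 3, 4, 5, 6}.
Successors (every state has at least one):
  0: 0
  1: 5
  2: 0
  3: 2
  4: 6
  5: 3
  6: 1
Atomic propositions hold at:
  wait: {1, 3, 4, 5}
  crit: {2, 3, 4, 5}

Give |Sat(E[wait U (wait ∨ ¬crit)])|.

6

Sat(¬crit) = {0, 1, 6}
Sat(wait ∨ ¬crit) = {0, 1, 3, 4, 5, 6}
E[wait U (wait ∨ ¬crit)]: least fixpoint, start Z0 = Sat((wait ∨ ¬crit)) = {0, 1, 3, 4, 5, 6}, add states in Sat(wait) with some successor in Z. Already a fixed point.
Sat(E[wait U (wait ∨ ¬crit)]) = {0, 1, 3, 4, 5, 6}
|Sat(E[wait U (wait ∨ ¬crit)])| = |{0, 1, 3, 4, 5, 6}| = 6.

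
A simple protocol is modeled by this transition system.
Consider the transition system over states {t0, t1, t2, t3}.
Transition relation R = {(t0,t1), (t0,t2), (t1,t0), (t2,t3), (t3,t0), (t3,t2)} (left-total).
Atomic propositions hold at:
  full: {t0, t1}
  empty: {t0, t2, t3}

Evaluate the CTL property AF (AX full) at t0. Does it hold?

No

Sat(AX full) = {s : every successor in {t0, t1}} = {t1}
AF (AX full): least fixpoint, start Z0 = {t1}, add states with every successor in Z. Already a fixed point.
Sat(AF (AX full)) = {t1}
t0 ∉ Sat(AF (AX full)) = {t1}, so the formula does not hold at t0.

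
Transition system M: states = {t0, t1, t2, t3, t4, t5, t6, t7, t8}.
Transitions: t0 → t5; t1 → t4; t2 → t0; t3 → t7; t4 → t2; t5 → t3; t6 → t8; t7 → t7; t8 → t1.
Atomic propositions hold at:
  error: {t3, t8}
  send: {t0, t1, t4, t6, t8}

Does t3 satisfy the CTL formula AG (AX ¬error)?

Yes

Sat(¬error) = {t0, t1, t2, t4, t5, t6, t7}
Sat(AX ¬error) = {s : every successor in {t0, t1, t2, t4, t5, t6, t7}} = {t0, t1, t2, t3, t4, t7, t8}
AG (AX ¬error): greatest fixpoint, start Z0 = {t0, t1, t2, t3, t4, t7, t8}, keep only states in Sat with every successor in Z. Z1 = {t1, t2, t3, t4, t7, t8}; Z2 = {t1, t3, t4, t7, t8}; Z3 = {t1, t3, t7, t8}; Z4 = {t3, t7, t8}; Z5 = {t3, t7}; fixed.
Sat(AG (AX ¬error)) = {t3, t7}
t3 ∈ Sat(AG (AX ¬error)) = {t3, t7}, so the formula holds at t3.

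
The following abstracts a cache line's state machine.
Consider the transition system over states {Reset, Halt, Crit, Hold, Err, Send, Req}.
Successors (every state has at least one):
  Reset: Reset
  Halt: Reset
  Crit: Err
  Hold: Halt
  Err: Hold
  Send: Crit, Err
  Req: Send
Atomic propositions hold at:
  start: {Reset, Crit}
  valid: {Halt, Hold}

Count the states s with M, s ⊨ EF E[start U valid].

E[start U valid]: least fixpoint, start Z0 = Sat(valid) = {Halt, Hold}, add states in Sat(start) with some successor in Z. Already a fixed point.
Sat(E[start U valid]) = {Halt, Hold}
EF E[start U valid]: least fixpoint, start Z0 = {Halt, Hold}, add states with some successor in Z. Z1 = {Halt, Hold, Err}; Z2 = {Halt, Crit, Hold, Err, Send}; Z3 = {Halt, Crit, Hold, Err, Send, Req}; fixed.
Sat(EF E[start U valid]) = {Halt, Crit, Hold, Err, Send, Req}
|Sat(EF E[start U valid])| = |{Halt, Crit, Hold, Err, Send, Req}| = 6.

6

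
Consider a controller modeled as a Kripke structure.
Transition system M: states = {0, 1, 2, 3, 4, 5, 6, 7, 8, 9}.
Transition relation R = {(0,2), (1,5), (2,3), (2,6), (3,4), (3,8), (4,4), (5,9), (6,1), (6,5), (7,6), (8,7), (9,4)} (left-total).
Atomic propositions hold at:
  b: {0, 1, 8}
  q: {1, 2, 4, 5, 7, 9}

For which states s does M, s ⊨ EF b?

{0, 1, 2, 3, 6, 7, 8}

EF b: least fixpoint, start Z0 = {0, 1, 8}, add states with some successor in Z. Z1 = {0, 1, 3, 6, 8}; Z2 = {0, 1, 2, 3, 6, 7, 8}; fixed.
Sat(EF b) = {0, 1, 2, 3, 6, 7, 8}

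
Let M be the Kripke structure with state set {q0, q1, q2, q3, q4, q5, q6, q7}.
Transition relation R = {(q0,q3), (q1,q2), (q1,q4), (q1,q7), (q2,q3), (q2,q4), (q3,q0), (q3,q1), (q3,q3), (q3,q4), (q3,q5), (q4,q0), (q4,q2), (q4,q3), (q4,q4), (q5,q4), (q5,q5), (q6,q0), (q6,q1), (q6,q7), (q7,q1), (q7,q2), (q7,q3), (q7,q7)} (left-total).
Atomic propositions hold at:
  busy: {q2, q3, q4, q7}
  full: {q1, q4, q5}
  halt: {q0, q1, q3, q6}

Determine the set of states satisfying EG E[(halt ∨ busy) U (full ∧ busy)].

Sat(halt ∨ busy) = {q0, q1, q2, q3, q4, q6, q7}
Sat(full ∧ busy) = {q4}
E[(halt ∨ busy) U (full ∧ busy)]: least fixpoint, start Z0 = Sat((full ∧ busy)) = {q4}, add states in Sat(halt ∨ busy) with some successor in Z. Z1 = {q1, q2, q3, q4}; Z2 = {q0, q1, q2, q3, q4, q6, q7}; fixed.
Sat(E[(halt ∨ busy) U (full ∧ busy)]) = {q0, q1, q2, q3, q4, q6, q7}
EG E[(halt ∨ busy) U (full ∧ busy)]: greatest fixpoint, start Z0 = {q0, q1, q2, q3, q4, q6, q7}, keep only states in Sat with some successor in Z. Already a fixed point.
Sat(EG E[(halt ∨ busy) U (full ∧ busy)]) = {q0, q1, q2, q3, q4, q6, q7}

{q0, q1, q2, q3, q4, q6, q7}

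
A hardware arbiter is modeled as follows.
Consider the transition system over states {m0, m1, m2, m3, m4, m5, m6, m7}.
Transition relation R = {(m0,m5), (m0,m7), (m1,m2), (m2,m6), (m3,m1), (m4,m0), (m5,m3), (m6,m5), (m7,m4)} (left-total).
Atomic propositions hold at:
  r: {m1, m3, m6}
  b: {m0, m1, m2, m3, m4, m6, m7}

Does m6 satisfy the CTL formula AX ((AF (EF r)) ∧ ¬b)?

Yes

EF r: least fixpoint, start Z0 = {m1, m3, m6}, add states with some successor in Z. Z1 = {m1, m2, m3, m5, m6}; Z2 = {m0, m1, m2, m3, m5, m6}; Z3 = {m0, m1, m2, m3, m4, m5, m6}; Z4 = {m0, m1, m2, m3, m4, m5, m6, m7}; fixed.
Sat(EF r) = {m0, m1, m2, m3, m4, m5, m6, m7}
AF (EF r): least fixpoint, start Z0 = {m0, m1, m2, m3, m4, m5, m6, m7}, add states with every successor in Z. Already a fixed point.
Sat(AF (EF r)) = {m0, m1, m2, m3, m4, m5, m6, m7}
Sat(¬b) = {m5}
Sat((AF (EF r)) ∧ ¬b) = {m5}
Sat(AX ((AF (EF r)) ∧ ¬b)) = {s : every successor in {m5}} = {m6}
m6 ∈ Sat(AX ((AF (EF r)) ∧ ¬b)) = {m6}, so the formula holds at m6.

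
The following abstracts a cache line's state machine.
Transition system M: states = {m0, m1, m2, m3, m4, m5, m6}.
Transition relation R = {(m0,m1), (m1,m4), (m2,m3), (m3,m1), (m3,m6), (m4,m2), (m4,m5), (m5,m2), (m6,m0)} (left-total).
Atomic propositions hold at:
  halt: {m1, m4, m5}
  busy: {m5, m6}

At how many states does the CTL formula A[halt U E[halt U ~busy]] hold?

Sat(~busy) = {m0, m1, m2, m3, m4}
E[halt U ~busy]: least fixpoint, start Z0 = Sat(~busy) = {m0, m1, m2, m3, m4}, add states in Sat(halt) with some successor in Z. Z1 = {m0, m1, m2, m3, m4, m5}; fixed.
Sat(E[halt U ~busy]) = {m0, m1, m2, m3, m4, m5}
A[halt U E[halt U ~busy]]: least fixpoint, start Z0 = Sat(E[halt U ~busy]) = {m0, m1, m2, m3, m4, m5}, add states in Sat(halt) with every successor in Z. Already a fixed point.
Sat(A[halt U E[halt U ~busy]]) = {m0, m1, m2, m3, m4, m5}
|Sat(A[halt U E[halt U ~busy]])| = |{m0, m1, m2, m3, m4, m5}| = 6.

6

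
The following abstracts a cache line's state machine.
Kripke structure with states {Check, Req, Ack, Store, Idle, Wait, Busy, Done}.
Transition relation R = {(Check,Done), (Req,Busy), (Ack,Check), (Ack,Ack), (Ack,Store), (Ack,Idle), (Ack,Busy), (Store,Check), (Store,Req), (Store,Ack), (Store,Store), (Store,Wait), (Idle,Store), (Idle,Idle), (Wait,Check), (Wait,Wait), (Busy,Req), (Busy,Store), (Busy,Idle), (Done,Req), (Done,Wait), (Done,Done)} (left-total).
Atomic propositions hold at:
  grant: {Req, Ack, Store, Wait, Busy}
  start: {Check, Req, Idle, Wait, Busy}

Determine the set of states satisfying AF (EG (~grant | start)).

Sat(~grant) = {Check, Idle, Done}
Sat(~grant | start) = {Check, Req, Idle, Wait, Busy, Done}
EG (~grant | start): greatest fixpoint, start Z0 = {Check, Req, Idle, Wait, Busy, Done}, keep only states in Sat with some successor in Z. Already a fixed point.
Sat(EG (~grant | start)) = {Check, Req, Idle, Wait, Busy, Done}
AF (EG (~grant | start)): least fixpoint, start Z0 = {Check, Req, Idle, Wait, Busy, Done}, add states with every successor in Z. Already a fixed point.
Sat(AF (EG (~grant | start))) = {Check, Req, Idle, Wait, Busy, Done}

{Check, Req, Idle, Wait, Busy, Done}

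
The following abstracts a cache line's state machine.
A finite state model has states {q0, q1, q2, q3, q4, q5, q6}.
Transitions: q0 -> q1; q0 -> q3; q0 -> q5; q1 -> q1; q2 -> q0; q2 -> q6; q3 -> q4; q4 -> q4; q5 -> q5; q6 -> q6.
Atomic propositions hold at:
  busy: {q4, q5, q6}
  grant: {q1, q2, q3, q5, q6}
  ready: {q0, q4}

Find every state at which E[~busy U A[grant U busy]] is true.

Sat(~busy) = {q0, q1, q2, q3}
A[grant U busy]: least fixpoint, start Z0 = Sat(busy) = {q4, q5, q6}, add states in Sat(grant) with every successor in Z. Z1 = {q3, q4, q5, q6}; fixed.
Sat(A[grant U busy]) = {q3, q4, q5, q6}
E[~busy U A[grant U busy]]: least fixpoint, start Z0 = Sat(A[grant U busy]) = {q3, q4, q5, q6}, add states in Sat(~busy) with some successor in Z. Z1 = {q0, q2, q3, q4, q5, q6}; fixed.
Sat(E[~busy U A[grant U busy]]) = {q0, q2, q3, q4, q5, q6}

{q0, q2, q3, q4, q5, q6}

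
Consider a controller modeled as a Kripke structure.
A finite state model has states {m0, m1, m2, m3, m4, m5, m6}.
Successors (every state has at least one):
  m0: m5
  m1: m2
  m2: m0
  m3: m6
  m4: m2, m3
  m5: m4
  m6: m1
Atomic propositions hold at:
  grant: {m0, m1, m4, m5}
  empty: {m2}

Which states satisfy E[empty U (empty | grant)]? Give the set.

{m0, m1, m2, m4, m5}

Sat(empty | grant) = {m0, m1, m2, m4, m5}
E[empty U (empty | grant)]: least fixpoint, start Z0 = Sat((empty | grant)) = {m0, m1, m2, m4, m5}, add states in Sat(empty) with some successor in Z. Already a fixed point.
Sat(E[empty U (empty | grant)]) = {m0, m1, m2, m4, m5}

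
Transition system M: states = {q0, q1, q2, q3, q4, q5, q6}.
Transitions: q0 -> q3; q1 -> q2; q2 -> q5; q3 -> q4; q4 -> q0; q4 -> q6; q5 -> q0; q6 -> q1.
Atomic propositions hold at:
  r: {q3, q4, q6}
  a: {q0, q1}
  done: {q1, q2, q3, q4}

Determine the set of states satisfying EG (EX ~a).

{q0, q3, q4}

Sat(~a) = {q2, q3, q4, q5, q6}
Sat(EX ~a) = {s : some successor in {q2, q3, q4, q5, q6}} = {q0, q1, q2, q3, q4}
EG (EX ~a): greatest fixpoint, start Z0 = {q0, q1, q2, q3, q4}, keep only states in Sat with some successor in Z. Z1 = {q0, q1, q3, q4}; Z2 = {q0, q3, q4}; fixed.
Sat(EG (EX ~a)) = {q0, q3, q4}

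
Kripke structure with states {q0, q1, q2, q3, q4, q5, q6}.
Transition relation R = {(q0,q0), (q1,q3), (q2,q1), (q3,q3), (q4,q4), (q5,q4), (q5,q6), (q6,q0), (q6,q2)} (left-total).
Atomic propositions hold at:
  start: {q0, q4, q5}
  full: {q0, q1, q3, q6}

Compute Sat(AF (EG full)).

EG full: greatest fixpoint, start Z0 = {q0, q1, q3, q6}, keep only states in Sat with some successor in Z. Already a fixed point.
Sat(EG full) = {q0, q1, q3, q6}
AF (EG full): least fixpoint, start Z0 = {q0, q1, q3, q6}, add states with every successor in Z. Z1 = {q0, q1, q2, q3, q6}; fixed.
Sat(AF (EG full)) = {q0, q1, q2, q3, q6}

{q0, q1, q2, q3, q6}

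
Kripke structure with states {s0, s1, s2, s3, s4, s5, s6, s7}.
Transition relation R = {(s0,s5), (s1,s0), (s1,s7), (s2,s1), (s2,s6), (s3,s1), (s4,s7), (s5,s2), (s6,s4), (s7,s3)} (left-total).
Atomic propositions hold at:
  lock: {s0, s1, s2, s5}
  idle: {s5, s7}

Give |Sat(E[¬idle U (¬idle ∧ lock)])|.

4

Sat(¬idle) = {s0, s1, s2, s3, s4, s6}
Sat(¬idle ∧ lock) = {s0, s1, s2}
E[¬idle U (¬idle ∧ lock)]: least fixpoint, start Z0 = Sat((¬idle ∧ lock)) = {s0, s1, s2}, add states in Sat(¬idle) with some successor in Z. Z1 = {s0, s1, s2, s3}; fixed.
Sat(E[¬idle U (¬idle ∧ lock)]) = {s0, s1, s2, s3}
|Sat(E[¬idle U (¬idle ∧ lock)])| = |{s0, s1, s2, s3}| = 4.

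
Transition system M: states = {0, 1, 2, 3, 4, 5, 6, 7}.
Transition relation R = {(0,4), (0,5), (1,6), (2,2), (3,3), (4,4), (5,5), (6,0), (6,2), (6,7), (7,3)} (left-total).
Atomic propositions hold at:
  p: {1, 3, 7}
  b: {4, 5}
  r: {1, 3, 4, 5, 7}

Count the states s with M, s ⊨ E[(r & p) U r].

Sat(r & p) = {1, 3, 7}
E[(r & p) U r]: least fixpoint, start Z0 = Sat(r) = {1, 3, 4, 5, 7}, add states in Sat(r & p) with some successor in Z. Already a fixed point.
Sat(E[(r & p) U r]) = {1, 3, 4, 5, 7}
|Sat(E[(r & p) U r])| = |{1, 3, 4, 5, 7}| = 5.

5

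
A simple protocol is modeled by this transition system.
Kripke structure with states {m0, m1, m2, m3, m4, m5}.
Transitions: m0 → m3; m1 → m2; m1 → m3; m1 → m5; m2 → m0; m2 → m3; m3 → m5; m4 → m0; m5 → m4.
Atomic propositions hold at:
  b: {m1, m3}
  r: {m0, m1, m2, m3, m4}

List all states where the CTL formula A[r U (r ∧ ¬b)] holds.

Sat(¬b) = {m0, m2, m4, m5}
Sat(r ∧ ¬b) = {m0, m2, m4}
A[r U (r ∧ ¬b)]: least fixpoint, start Z0 = Sat((r ∧ ¬b)) = {m0, m2, m4}, add states in Sat(r) with every successor in Z. Already a fixed point.
Sat(A[r U (r ∧ ¬b)]) = {m0, m2, m4}

{m0, m2, m4}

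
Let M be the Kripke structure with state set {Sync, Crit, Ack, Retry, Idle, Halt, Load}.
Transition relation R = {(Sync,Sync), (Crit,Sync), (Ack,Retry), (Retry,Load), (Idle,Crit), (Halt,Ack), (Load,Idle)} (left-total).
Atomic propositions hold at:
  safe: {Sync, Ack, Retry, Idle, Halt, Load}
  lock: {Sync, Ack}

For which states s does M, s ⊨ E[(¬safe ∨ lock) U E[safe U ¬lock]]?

{Crit, Ack, Retry, Idle, Halt, Load}

Sat(¬safe) = {Crit}
Sat(¬safe ∨ lock) = {Sync, Crit, Ack}
Sat(¬lock) = {Crit, Retry, Idle, Halt, Load}
E[safe U ¬lock]: least fixpoint, start Z0 = Sat(¬lock) = {Crit, Retry, Idle, Halt, Load}, add states in Sat(safe) with some successor in Z. Z1 = {Crit, Ack, Retry, Idle, Halt, Load}; fixed.
Sat(E[safe U ¬lock]) = {Crit, Ack, Retry, Idle, Halt, Load}
E[(¬safe ∨ lock) U E[safe U ¬lock]]: least fixpoint, start Z0 = Sat(E[safe U ¬lock]) = {Crit, Ack, Retry, Idle, Halt, Load}, add states in Sat(¬safe ∨ lock) with some successor in Z. Already a fixed point.
Sat(E[(¬safe ∨ lock) U E[safe U ¬lock]]) = {Crit, Ack, Retry, Idle, Halt, Load}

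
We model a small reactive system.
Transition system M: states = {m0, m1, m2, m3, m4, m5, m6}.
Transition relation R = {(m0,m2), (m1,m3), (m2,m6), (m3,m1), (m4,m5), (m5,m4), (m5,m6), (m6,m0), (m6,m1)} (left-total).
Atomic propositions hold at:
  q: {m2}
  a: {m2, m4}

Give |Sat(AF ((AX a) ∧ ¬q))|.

1

Sat(AX a) = {s : every successor in {m2, m4}} = {m0}
Sat(¬q) = {m0, m1, m3, m4, m5, m6}
Sat((AX a) ∧ ¬q) = {m0}
AF ((AX a) ∧ ¬q): least fixpoint, start Z0 = {m0}, add states with every successor in Z. Already a fixed point.
Sat(AF ((AX a) ∧ ¬q)) = {m0}
|Sat(AF ((AX a) ∧ ¬q))| = |{m0}| = 1.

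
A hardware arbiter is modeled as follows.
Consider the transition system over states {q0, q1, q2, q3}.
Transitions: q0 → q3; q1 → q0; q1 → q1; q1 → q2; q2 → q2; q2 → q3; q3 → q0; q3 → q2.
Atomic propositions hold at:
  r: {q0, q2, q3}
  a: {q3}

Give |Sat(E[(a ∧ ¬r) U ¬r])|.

Sat(¬r) = {q1}
Sat(a ∧ ¬r) = ∅
E[(a ∧ ¬r) U ¬r]: least fixpoint, start Z0 = Sat(¬r) = {q1}, add states in Sat(a ∧ ¬r) with some successor in Z. Already a fixed point.
Sat(E[(a ∧ ¬r) U ¬r]) = {q1}
|Sat(E[(a ∧ ¬r) U ¬r])| = |{q1}| = 1.

1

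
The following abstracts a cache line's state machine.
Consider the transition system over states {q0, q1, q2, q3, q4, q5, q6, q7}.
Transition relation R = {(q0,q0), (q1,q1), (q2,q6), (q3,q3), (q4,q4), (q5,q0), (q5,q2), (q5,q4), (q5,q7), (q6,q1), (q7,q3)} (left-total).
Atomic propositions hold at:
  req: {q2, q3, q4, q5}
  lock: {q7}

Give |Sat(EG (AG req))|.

AG req: greatest fixpoint, start Z0 = {q2, q3, q4, q5}, keep only states in Sat with every successor in Z. Z1 = {q3, q4}; fixed.
Sat(AG req) = {q3, q4}
EG (AG req): greatest fixpoint, start Z0 = {q3, q4}, keep only states in Sat with some successor in Z. Already a fixed point.
Sat(EG (AG req)) = {q3, q4}
|Sat(EG (AG req))| = |{q3, q4}| = 2.

2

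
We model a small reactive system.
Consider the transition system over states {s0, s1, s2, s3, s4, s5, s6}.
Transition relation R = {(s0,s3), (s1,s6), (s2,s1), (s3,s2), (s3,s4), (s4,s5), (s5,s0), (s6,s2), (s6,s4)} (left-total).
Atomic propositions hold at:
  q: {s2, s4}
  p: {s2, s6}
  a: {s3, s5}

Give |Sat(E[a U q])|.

E[a U q]: least fixpoint, start Z0 = Sat(q) = {s2, s4}, add states in Sat(a) with some successor in Z. Z1 = {s2, s3, s4}; fixed.
Sat(E[a U q]) = {s2, s3, s4}
|Sat(E[a U q])| = |{s2, s3, s4}| = 3.

3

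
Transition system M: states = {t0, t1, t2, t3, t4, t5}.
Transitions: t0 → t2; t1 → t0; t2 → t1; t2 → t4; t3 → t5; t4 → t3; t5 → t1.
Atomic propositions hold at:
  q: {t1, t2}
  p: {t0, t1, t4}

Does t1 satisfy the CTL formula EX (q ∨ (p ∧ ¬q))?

Yes

Sat(¬q) = {t0, t3, t4, t5}
Sat(p ∧ ¬q) = {t0, t4}
Sat(q ∨ (p ∧ ¬q)) = {t0, t1, t2, t4}
Sat(EX (q ∨ (p ∧ ¬q))) = {s : some successor in {t0, t1, t2, t4}} = {t0, t1, t2, t5}
t1 ∈ Sat(EX (q ∨ (p ∧ ¬q))) = {t0, t1, t2, t5}, so the formula holds at t1.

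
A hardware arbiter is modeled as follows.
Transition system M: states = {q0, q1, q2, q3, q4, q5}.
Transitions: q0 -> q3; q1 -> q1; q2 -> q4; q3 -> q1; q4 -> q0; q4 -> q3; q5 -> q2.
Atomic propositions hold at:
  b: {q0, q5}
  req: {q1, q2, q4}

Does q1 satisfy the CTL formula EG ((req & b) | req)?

Yes

Sat(req & b) = ∅
Sat((req & b) | req) = {q1, q2, q4}
EG ((req & b) | req): greatest fixpoint, start Z0 = {q1, q2, q4}, keep only states in Sat with some successor in Z. Z1 = {q1, q2}; Z2 = {q1}; fixed.
Sat(EG ((req & b) | req)) = {q1}
q1 ∈ Sat(EG ((req & b) | req)) = {q1}, so the formula holds at q1.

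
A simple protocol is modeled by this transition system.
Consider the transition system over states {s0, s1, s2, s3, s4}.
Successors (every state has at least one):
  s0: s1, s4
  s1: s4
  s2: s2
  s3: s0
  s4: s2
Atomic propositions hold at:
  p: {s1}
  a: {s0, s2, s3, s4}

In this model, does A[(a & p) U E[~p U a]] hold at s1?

No

Sat(a & p) = ∅
Sat(~p) = {s0, s2, s3, s4}
E[~p U a]: least fixpoint, start Z0 = Sat(a) = {s0, s2, s3, s4}, add states in Sat(~p) with some successor in Z. Already a fixed point.
Sat(E[~p U a]) = {s0, s2, s3, s4}
A[(a & p) U E[~p U a]]: least fixpoint, start Z0 = Sat(E[~p U a]) = {s0, s2, s3, s4}, add states in Sat(a & p) with every successor in Z. Already a fixed point.
Sat(A[(a & p) U E[~p U a]]) = {s0, s2, s3, s4}
s1 ∉ Sat(A[(a & p) U E[~p U a]]) = {s0, s2, s3, s4}, so the formula does not hold at s1.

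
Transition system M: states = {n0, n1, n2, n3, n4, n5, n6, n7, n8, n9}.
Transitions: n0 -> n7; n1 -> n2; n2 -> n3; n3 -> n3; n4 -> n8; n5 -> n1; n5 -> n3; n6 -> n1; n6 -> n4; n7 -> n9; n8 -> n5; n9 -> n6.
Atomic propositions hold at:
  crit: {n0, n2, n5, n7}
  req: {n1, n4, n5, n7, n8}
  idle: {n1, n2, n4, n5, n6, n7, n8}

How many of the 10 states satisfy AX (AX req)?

2

Sat(AX req) = {s : every successor in {n1, n4, n5, n7, n8}} = {n0, n4, n6, n8}
Sat(AX (AX req)) = {s : every successor in {n0, n4, n6, n8}} = {n4, n9}
|Sat(AX (AX req))| = |{n4, n9}| = 2.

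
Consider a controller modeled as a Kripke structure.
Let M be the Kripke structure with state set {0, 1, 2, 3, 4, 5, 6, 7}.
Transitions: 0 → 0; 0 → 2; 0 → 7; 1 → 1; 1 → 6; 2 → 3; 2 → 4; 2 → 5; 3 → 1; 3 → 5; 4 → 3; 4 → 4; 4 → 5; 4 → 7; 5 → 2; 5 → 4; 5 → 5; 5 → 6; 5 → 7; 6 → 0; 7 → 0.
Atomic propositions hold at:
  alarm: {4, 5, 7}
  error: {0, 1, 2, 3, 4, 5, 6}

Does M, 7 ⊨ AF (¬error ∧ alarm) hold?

Sat(¬error) = {7}
Sat(¬error ∧ alarm) = {7}
AF (¬error ∧ alarm): least fixpoint, start Z0 = {7}, add states with every successor in Z. Already a fixed point.
Sat(AF (¬error ∧ alarm)) = {7}
7 ∈ Sat(AF (¬error ∧ alarm)) = {7}, so the formula holds at 7.

Yes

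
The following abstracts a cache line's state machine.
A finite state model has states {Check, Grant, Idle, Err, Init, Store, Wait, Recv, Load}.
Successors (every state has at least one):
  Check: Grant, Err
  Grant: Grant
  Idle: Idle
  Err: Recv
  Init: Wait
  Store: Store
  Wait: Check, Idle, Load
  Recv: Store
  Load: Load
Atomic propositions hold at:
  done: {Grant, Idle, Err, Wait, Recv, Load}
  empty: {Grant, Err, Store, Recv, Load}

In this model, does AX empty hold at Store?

Sat(AX empty) = {s : every successor in {Grant, Err, Store, Recv, Load}} = {Check, Grant, Err, Store, Recv, Load}
Store ∈ Sat(AX empty) = {Check, Grant, Err, Store, Recv, Load}, so the formula holds at Store.

Yes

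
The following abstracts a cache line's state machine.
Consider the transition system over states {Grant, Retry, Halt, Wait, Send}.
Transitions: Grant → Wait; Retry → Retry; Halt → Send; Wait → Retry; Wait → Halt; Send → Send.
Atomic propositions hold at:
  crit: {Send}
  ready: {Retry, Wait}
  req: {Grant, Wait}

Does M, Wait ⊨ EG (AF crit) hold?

AF crit: least fixpoint, start Z0 = {Send}, add states with every successor in Z. Z1 = {Halt, Send}; fixed.
Sat(AF crit) = {Halt, Send}
EG (AF crit): greatest fixpoint, start Z0 = {Halt, Send}, keep only states in Sat with some successor in Z. Already a fixed point.
Sat(EG (AF crit)) = {Halt, Send}
Wait ∉ Sat(EG (AF crit)) = {Halt, Send}, so the formula does not hold at Wait.

No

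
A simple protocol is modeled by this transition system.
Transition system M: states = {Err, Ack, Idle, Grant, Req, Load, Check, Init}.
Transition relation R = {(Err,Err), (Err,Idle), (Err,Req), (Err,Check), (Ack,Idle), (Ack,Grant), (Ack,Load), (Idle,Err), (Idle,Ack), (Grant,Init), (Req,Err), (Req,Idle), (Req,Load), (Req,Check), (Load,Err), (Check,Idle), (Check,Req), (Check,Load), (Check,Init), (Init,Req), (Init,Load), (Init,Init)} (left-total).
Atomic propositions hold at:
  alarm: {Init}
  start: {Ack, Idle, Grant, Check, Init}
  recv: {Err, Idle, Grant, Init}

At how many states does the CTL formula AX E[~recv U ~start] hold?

2

Sat(~recv) = {Ack, Req, Load, Check}
Sat(~start) = {Err, Req, Load}
E[~recv U ~start]: least fixpoint, start Z0 = Sat(~start) = {Err, Req, Load}, add states in Sat(~recv) with some successor in Z. Z1 = {Err, Ack, Req, Load, Check}; fixed.
Sat(E[~recv U ~start]) = {Err, Ack, Req, Load, Check}
Sat(AX E[~recv U ~start]) = {s : every successor in {Err, Ack, Req, Load, Check}} = {Idle, Load}
|Sat(AX E[~recv U ~start])| = |{Idle, Load}| = 2.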